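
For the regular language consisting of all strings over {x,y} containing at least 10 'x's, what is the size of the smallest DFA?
By Myhill–Nerode, count the distinguishable equivalence classes: 11 classes — having seen 0, 1, …, 9, or ≥10 copies of 'x'; any two classes i < j (j ≤ 10) are distinguished by the string x^(10−j), which takes class j to 10 copies (accepted) but leaves class i below 10 (rejected).
11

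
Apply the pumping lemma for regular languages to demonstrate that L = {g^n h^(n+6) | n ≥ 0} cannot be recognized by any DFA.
Assume L is regular with pumping length p. Idea: pumping the g-block breaks the fixed offset of 6.
Choose s = g^p h^(p+6) ∈ L. By the pumping lemma, s = xyz with |xy| ≤ p, |y| > 0, so y = g^k with k ≥ 1. Then xy²z = g^(p+k) h^(p+6). For this to be in L we would need p+6 = (p+k)+6, i.e. k = 0, contradicting k ≥ 1. So xy²z ∉ L.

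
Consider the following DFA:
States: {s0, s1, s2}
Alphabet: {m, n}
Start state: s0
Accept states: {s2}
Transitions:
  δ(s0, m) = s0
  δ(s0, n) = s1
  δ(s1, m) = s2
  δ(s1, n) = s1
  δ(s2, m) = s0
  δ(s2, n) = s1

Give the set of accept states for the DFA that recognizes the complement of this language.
Complement accept states = All states \ Original accept states
= {s0, s1, s2} \ {s2}
{s0, s1}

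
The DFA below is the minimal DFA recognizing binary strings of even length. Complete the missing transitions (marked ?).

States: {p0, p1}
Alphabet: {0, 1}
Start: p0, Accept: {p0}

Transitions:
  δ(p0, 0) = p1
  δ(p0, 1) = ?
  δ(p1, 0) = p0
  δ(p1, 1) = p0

From the language and accept set, identify what each state tracks — p0: even length so far; p1: odd length so far.
Each missing δ(q, a) is the state matching the new tracked value after reading a.
δ(p0, 1) = p1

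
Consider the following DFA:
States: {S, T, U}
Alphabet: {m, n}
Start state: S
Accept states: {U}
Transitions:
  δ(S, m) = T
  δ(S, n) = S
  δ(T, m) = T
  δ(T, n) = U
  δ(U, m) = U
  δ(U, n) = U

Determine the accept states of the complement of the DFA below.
Complement accept states = All states \ Original accept states
= {S, T, U} \ {U}
{S, T}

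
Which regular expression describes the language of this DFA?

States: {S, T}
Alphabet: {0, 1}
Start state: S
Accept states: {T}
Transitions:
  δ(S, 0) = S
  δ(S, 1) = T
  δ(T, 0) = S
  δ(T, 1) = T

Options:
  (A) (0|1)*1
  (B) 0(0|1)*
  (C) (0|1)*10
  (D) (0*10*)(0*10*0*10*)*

Check each option against the DFA on short strings; one disagreement eliminates an option:
  (A) (0|1)*1: agrees with the DFA on every string of length ≤ 6
  (B) 0(0|1)*: on '0' the DFA goes S → S and rejects (S ∉ Accept), but the regex matches it → eliminate
  (C) (0|1)*10: on '1' the DFA goes S → T and accepts (T ∈ Accept), but the regex does not match it → eliminate
  (D) (0*10*)(0*10*0*10*)*: on '10' the DFA goes S → T → S and rejects (S ∉ Accept), but the regex matches it → eliminate
Only (A) is consistent with the DFA.
(A) (0|1)*1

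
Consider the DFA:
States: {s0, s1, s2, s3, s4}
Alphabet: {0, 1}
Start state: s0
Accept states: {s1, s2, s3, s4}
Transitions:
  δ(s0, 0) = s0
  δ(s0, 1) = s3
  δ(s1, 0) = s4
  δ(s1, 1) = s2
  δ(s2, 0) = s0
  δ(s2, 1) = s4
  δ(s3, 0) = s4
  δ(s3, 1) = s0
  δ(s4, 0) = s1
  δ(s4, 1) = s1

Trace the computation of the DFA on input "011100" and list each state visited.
read '0': s0 → s0
  read '1': s0 → s3
  read '1': s3 → s0
  read '1': s0 → s3
  read '0': s3 → s4
  read '0': s4 → s1
s0 -> s0 -> s3 -> s0 -> s3 -> s4 -> s1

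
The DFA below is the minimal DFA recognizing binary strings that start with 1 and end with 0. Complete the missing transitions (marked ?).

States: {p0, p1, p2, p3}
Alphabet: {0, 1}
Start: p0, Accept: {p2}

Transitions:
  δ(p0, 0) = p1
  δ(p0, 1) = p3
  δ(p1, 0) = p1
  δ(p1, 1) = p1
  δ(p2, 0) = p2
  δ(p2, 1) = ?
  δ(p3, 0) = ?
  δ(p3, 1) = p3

From the language and accept set, identify what each state tracks — p0: no input read; p1: started with 0 (dead); p2: started with 1, last symbol 0; p3: started with 1, last symbol 1.
Each missing δ(q, a) is the state matching the new tracked value after reading a.
δ(p2, 1) = p3; δ(p3, 0) = p2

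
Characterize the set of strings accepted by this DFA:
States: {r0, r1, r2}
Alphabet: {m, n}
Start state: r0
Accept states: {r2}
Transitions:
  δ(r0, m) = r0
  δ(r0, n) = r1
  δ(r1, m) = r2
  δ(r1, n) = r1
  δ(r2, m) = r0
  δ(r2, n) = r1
Testing a few strings:
  'mnnm' → accept
  'nnmn' → reject
  'm' → reject
  'nmn' → reject
State roles: r0=no suffix match; r1=one trailing n; r2=suffix is nm
All strings over {m,n} ending with nm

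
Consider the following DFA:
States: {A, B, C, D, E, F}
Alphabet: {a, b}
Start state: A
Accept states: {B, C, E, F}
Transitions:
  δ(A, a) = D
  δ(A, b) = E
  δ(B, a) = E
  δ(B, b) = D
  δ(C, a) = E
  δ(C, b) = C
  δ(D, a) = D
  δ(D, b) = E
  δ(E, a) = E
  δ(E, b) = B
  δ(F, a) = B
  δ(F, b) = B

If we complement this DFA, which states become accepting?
Complement accept states = All states \ Original accept states
= {A, B, C, D, E, F} \ {B, C, E, F}
{A, D}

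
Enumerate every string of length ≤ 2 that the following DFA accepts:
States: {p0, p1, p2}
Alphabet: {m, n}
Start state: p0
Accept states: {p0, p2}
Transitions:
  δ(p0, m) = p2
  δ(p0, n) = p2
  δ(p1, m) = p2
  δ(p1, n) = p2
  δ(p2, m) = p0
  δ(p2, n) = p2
ε, m, n, mm, mn, nm, nn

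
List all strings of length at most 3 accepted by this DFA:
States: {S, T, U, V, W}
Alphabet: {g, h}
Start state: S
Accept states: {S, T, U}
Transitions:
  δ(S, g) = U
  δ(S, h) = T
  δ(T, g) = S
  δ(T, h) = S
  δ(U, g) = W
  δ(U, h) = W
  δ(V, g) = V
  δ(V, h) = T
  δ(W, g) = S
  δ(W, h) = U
ε, g, h, hg, hh, ggg, ggh, ghg, ghh, hgg, hgh, hhg, hhh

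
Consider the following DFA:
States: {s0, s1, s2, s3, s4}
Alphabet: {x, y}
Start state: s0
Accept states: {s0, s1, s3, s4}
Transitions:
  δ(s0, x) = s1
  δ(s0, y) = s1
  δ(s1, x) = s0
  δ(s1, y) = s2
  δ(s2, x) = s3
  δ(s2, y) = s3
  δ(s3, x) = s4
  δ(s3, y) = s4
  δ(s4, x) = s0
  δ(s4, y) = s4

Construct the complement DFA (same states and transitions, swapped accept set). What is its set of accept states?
Complement accept states = All states \ Original accept states
= {s0, s1, s2, s3, s4} \ {s0, s1, s3, s4}
{s2}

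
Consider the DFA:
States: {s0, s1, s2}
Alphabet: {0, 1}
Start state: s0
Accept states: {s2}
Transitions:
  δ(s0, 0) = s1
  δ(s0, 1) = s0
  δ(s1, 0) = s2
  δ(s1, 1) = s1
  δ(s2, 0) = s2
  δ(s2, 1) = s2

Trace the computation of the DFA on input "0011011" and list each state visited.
read '0': s0 → s1
  read '0': s1 → s2
  read '1': s2 → s2
  read '1': s2 → s2
  read '0': s2 → s2
  read '1': s2 → s2
  read '1': s2 → s2
s0 -> s1 -> s2 -> s2 -> s2 -> s2 -> s2 -> s2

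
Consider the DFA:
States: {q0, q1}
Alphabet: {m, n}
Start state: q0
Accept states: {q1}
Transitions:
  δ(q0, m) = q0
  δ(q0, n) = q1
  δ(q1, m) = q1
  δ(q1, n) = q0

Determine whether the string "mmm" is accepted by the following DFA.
Processing string "mmm":
  q0 --m--> q0
  q0 --m--> q0
  q0 --m--> q0
Final state: q0
Accept states: {q1}
No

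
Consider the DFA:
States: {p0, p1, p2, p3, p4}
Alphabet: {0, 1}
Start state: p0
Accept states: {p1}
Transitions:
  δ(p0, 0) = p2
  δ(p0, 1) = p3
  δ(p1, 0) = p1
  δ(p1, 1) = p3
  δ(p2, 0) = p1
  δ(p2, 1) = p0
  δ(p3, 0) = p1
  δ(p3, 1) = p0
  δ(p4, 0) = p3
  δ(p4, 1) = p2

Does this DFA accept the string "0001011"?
Processing string "0001011":
  p0 --0--> p2
  p2 --0--> p1
  p1 --0--> p1
  p1 --1--> p3
  p3 --0--> p1
  p1 --1--> p3
  p3 --1--> p0
Final state: p0
Accept states: {p1}
No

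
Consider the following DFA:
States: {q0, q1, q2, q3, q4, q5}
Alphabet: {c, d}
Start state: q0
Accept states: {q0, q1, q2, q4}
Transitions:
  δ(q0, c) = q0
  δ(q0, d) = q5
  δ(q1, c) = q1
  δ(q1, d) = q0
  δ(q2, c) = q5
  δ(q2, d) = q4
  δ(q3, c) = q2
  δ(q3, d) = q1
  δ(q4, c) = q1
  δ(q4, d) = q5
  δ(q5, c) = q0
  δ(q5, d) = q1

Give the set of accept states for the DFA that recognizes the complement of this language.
Complement accept states = All states \ Original accept states
= {q0, q1, q2, q3, q4, q5} \ {q0, q1, q2, q4}
{q3, q5}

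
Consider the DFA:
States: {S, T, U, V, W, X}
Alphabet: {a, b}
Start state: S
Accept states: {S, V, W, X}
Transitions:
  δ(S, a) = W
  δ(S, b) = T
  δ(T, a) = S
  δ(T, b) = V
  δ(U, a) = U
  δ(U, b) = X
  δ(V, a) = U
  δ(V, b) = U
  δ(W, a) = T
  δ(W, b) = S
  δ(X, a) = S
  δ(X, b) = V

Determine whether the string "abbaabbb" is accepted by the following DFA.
Processing string "abbaabbb":
  S --a--> W
  W --b--> S
  S --b--> T
  T --a--> S
  S --a--> W
  W --b--> S
  S --b--> T
  T --b--> V
Final state: V
Accept states: {S, V, W, X}
Yes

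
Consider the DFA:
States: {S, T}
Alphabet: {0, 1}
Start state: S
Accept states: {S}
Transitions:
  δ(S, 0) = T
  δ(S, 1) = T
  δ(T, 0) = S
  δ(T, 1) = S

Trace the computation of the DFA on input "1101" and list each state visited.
read '1': S → T
  read '1': T → S
  read '0': S → T
  read '1': T → S
S -> T -> S -> T -> S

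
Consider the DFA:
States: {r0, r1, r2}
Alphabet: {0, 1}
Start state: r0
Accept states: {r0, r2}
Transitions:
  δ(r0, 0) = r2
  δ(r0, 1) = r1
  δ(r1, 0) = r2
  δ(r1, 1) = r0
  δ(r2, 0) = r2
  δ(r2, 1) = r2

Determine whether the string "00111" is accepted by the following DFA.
Processing string "00111":
  r0 --0--> r2
  r2 --0--> r2
  r2 --1--> r2
  r2 --1--> r2
  r2 --1--> r2
Final state: r2
Accept states: {r0, r2}
Yes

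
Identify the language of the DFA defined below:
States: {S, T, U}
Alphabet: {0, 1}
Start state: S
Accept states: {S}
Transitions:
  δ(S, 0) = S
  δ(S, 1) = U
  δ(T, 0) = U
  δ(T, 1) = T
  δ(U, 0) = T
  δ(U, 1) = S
Testing a few strings:
  '101' → reject
  '0110' → accept
  '1100' → accept
  '1011' → reject
State roles: S=value ≡ 0 (mod 3); T=value ≡ 2 (mod 3); U=value ≡ 1 (mod 3)
All binary strings representing a multiple of 3 (read in base 2; leading zeros allowed and ε counts as 0)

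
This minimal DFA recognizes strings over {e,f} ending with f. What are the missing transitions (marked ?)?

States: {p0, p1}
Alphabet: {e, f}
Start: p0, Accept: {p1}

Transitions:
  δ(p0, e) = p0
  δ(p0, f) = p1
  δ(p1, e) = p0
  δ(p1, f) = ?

From the language and accept set, identify what each state tracks — p0: last symbol not f; p1: last symbol is f.
Each missing δ(q, a) is the state matching the new tracked value after reading a.
δ(p1, f) = p1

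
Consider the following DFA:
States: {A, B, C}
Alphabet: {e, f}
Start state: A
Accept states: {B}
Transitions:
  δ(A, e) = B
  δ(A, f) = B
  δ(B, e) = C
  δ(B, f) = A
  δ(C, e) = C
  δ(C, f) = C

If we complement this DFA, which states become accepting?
Complement accept states = All states \ Original accept states
= {A, B, C} \ {B}
{A, C}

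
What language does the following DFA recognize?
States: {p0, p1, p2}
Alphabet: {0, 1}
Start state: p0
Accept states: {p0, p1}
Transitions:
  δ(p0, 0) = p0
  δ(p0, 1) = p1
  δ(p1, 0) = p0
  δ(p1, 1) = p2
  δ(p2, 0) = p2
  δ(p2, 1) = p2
Testing a few strings:
  '11' → reject
  '000' → accept
  '1101' → reject
  '0011' → reject
State roles: p0=last symbol not 1 (ok); p1=last symbol 1 (ok); p2=saw 11 (dead)
All binary strings with no two consecutive 1's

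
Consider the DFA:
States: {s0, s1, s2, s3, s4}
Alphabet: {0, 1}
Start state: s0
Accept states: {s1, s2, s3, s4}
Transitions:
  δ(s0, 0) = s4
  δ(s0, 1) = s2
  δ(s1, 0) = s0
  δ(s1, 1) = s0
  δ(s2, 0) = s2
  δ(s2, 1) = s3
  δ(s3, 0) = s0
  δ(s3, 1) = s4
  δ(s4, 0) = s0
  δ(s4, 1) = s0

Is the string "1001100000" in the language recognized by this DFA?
Processing string "1001100000":
  s0 --1--> s2
  s2 --0--> s2
  s2 --0--> s2
  s2 --1--> s3
  s3 --1--> s4
  s4 --0--> s0
  s0 --0--> s4
  s4 --0--> s0
  s0 --0--> s4
  s4 --0--> s0
Final state: s0
Accept states: {s1, s2, s3, s4}
No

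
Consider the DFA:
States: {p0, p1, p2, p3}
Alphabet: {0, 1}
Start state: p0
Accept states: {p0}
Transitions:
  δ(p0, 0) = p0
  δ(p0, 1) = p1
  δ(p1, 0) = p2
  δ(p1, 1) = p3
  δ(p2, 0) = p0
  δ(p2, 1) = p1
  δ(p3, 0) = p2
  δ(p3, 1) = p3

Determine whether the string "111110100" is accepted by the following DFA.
Processing string "111110100":
  p0 --1--> p1
  p1 --1--> p3
  p3 --1--> p3
  p3 --1--> p3
  p3 --1--> p3
  p3 --0--> p2
  p2 --1--> p1
  p1 --0--> p2
  p2 --0--> p0
Final state: p0
Accept states: {p0}
Yes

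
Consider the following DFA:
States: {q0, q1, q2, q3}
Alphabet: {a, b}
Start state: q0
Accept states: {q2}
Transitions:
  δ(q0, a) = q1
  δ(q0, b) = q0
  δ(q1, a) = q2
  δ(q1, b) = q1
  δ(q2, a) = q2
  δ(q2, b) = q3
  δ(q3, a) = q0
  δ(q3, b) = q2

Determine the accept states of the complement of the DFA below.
Complement accept states = All states \ Original accept states
= {q0, q1, q2, q3} \ {q2}
{q0, q1, q3}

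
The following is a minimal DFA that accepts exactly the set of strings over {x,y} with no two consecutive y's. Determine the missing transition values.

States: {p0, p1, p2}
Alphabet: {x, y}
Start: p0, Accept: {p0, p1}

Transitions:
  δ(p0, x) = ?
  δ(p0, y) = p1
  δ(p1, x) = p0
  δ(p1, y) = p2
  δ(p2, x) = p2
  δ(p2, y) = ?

From the language and accept set, identify what each state tracks — p0: last symbol not y (ok); p1: last symbol y (ok); p2: saw yy (dead).
Each missing δ(q, a) is the state matching the new tracked value after reading a.
δ(p0, x) = p0; δ(p2, y) = p2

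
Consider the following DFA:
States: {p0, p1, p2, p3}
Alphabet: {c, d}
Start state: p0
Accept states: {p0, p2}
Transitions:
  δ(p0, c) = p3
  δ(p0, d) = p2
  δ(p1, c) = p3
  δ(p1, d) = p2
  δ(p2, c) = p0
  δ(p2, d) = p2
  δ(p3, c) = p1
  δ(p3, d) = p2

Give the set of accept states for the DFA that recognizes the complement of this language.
Complement accept states = All states \ Original accept states
= {p0, p1, p2, p3} \ {p0, p2}
{p1, p3}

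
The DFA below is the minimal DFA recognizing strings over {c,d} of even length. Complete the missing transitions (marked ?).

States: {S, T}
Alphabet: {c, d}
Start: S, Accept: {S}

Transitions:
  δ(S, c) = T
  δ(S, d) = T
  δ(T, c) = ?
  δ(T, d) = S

From the language and accept set, identify what each state tracks — S: even length so far; T: odd length so far.
Each missing δ(q, a) is the state matching the new tracked value after reading a.
δ(T, c) = S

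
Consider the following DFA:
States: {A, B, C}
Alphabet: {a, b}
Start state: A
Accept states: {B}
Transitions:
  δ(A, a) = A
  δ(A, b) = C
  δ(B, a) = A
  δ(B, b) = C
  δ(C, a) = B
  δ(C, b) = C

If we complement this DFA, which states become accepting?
Complement accept states = All states \ Original accept states
= {A, B, C} \ {B}
{A, C}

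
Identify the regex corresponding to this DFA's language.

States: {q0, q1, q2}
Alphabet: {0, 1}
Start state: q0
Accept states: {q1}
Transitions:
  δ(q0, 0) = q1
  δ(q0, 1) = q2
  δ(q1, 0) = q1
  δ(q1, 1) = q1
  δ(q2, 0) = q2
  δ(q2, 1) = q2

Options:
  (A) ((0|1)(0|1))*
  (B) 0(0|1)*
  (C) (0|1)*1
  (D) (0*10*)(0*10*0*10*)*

Check each option against the DFA on short strings; one disagreement eliminates an option:
  (A) ((0|1)(0|1))*: on ε the DFA stays in q0 and rejects (q0 ∉ Accept), but the regex matches it → eliminate
  (B) 0(0|1)*: agrees with the DFA on every string of length ≤ 6
  (C) (0|1)*1: on '0' the DFA goes q0 → q1 and accepts (q1 ∈ Accept), but the regex does not match it → eliminate
  (D) (0*10*)(0*10*0*10*)*: on '0' the DFA goes q0 → q1 and accepts (q1 ∈ Accept), but the regex does not match it → eliminate
Only (B) is consistent with the DFA.
(B) 0(0|1)*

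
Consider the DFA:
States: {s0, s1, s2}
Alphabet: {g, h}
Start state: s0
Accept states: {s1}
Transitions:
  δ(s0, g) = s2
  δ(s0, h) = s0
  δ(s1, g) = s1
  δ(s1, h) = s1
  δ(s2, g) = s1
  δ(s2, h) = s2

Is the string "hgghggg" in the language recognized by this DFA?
Processing string "hgghggg":
  s0 --h--> s0
  s0 --g--> s2
  s2 --g--> s1
  s1 --h--> s1
  s1 --g--> s1
  s1 --g--> s1
  s1 --g--> s1
Final state: s1
Accept states: {s1}
Yes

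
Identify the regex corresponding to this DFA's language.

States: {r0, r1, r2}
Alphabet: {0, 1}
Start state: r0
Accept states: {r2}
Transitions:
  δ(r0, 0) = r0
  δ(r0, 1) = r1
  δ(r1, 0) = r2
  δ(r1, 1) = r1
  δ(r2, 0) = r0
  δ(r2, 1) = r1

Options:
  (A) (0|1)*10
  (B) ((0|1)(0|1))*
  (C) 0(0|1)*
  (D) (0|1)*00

Check each option against the DFA on short strings; one disagreement eliminates an option:
  (A) (0|1)*10: agrees with the DFA on every string of length ≤ 6
  (B) ((0|1)(0|1))*: on ε the DFA stays in r0 and rejects (r0 ∉ Accept), but the regex matches it → eliminate
  (C) 0(0|1)*: on '0' the DFA goes r0 → r0 and rejects (r0 ∉ Accept), but the regex matches it → eliminate
  (D) (0|1)*00: on '00' the DFA goes r0 → r0 → r0 and rejects (r0 ∉ Accept), but the regex matches it → eliminate
Only (A) is consistent with the DFA.
(A) (0|1)*10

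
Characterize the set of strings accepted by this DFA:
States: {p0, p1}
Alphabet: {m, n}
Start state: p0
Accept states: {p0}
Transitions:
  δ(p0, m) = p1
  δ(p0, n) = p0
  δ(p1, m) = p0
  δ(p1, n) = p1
Testing a few strings:
  'm' → reject
  'mm' → accept
  'mn' → reject
  'nm' → reject
State roles: p0=even number of m's so far; p1=odd number of m's so far
All strings over {m,n} with an even number of m's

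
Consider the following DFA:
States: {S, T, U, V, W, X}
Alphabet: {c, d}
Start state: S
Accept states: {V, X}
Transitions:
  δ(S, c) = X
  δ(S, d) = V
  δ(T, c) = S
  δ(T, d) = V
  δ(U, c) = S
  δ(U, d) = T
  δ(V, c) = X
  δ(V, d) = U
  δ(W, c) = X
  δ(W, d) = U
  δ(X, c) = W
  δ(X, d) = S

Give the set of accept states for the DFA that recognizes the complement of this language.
Complement accept states = All states \ Original accept states
= {S, T, U, V, W, X} \ {V, X}
{S, T, U, W}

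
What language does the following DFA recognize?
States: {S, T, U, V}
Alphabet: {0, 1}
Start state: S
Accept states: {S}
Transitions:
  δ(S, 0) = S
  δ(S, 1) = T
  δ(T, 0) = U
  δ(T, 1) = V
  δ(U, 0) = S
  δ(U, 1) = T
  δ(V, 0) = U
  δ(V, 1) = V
Testing a few strings:
  '0' → accept
  '001' → reject
  '1' → reject
  '0011' → reject
State roles: S=value ≡ 0 (mod 4); T=value ≡ 1 (mod 4); U=value ≡ 2 (mod 4); V=value ≡ 3 (mod 4)
All binary strings representing a multiple of 4 (read in base 2; leading zeros allowed and ε counts as 0)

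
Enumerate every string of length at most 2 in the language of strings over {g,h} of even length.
ε, gg, gh, hg, hh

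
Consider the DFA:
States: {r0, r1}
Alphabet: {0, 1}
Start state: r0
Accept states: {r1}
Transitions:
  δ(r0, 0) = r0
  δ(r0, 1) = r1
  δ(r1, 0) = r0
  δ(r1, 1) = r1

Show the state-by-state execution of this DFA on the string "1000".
read '1': r0 → r1
  read '0': r1 → r0
  read '0': r0 → r0
  read '0': r0 → r0
r0 -> r1 -> r0 -> r0 -> r0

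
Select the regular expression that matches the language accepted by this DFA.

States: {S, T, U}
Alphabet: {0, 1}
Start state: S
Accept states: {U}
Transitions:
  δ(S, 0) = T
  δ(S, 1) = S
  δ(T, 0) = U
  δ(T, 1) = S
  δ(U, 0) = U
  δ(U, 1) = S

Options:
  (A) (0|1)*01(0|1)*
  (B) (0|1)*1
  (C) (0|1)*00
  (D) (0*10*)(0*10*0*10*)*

Check each option against the DFA on short strings; one disagreement eliminates an option:
  (A) (0|1)*01(0|1)*: on '00' the DFA goes S → T → U and accepts (U ∈ Accept), but the regex does not match it → eliminate
  (B) (0|1)*1: on '1' the DFA goes S → S and rejects (S ∉ Accept), but the regex matches it → eliminate
  (C) (0|1)*00: agrees with the DFA on every string of length ≤ 6
  (D) (0*10*)(0*10*0*10*)*: on '1' the DFA goes S → S and rejects (S ∉ Accept), but the regex matches it → eliminate
Only (C) is consistent with the DFA.
(C) (0|1)*00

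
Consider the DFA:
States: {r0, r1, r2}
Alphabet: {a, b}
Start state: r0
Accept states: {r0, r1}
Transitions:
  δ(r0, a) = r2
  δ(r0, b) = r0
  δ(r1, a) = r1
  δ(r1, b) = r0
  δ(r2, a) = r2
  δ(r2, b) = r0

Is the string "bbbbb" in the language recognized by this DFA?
Processing string "bbbbb":
  r0 --b--> r0
  r0 --b--> r0
  r0 --b--> r0
  r0 --b--> r0
  r0 --b--> r0
Final state: r0
Accept states: {r0, r1}
Yes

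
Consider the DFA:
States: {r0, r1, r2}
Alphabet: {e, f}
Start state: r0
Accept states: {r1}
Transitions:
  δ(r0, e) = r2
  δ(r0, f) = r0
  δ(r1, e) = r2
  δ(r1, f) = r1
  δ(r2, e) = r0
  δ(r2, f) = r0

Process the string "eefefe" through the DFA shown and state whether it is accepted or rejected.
Processing string "eefefe":
  r0 --e--> r2
  r2 --e--> r0
  r0 --f--> r0
  r0 --e--> r2
  r2 --f--> r0
  r0 --e--> r2
Final state: r2
Accept states: {r1}
No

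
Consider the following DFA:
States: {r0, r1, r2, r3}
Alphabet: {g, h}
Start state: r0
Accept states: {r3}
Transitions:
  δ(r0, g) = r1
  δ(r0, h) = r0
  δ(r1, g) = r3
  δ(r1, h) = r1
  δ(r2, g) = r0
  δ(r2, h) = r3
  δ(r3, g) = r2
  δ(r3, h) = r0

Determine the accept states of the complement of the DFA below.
Complement accept states = All states \ Original accept states
= {r0, r1, r2, r3} \ {r3}
{r0, r1, r2}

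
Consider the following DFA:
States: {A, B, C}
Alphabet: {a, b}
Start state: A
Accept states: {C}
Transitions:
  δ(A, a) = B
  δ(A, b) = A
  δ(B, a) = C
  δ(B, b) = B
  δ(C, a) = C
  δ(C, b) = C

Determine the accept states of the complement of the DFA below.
Complement accept states = All states \ Original accept states
= {A, B, C} \ {C}
{A, B}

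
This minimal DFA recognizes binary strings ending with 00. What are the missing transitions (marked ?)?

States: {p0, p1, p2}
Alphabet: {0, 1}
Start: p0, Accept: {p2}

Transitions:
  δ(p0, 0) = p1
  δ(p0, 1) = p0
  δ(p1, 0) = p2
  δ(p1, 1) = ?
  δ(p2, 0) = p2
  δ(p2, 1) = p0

From the language and accept set, identify what each state tracks — p0: last symbol not 0; p1: one trailing 0; p2: two trailing 0's.
Each missing δ(q, a) is the state matching the new tracked value after reading a.
δ(p1, 1) = p0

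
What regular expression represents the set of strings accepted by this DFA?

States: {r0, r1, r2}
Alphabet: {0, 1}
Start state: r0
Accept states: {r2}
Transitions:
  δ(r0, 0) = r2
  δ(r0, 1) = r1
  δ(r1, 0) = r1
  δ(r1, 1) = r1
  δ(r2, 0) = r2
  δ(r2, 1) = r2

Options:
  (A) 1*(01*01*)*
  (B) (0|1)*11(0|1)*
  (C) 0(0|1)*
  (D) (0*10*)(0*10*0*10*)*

Check each option against the DFA on short strings; one disagreement eliminates an option:
  (A) 1*(01*01*)*: on ε the DFA stays in r0 and rejects (r0 ∉ Accept), but the regex matches it → eliminate
  (B) (0|1)*11(0|1)*: on '0' the DFA goes r0 → r2 and accepts (r2 ∈ Accept), but the regex does not match it → eliminate
  (C) 0(0|1)*: agrees with the DFA on every string of length ≤ 6
  (D) (0*10*)(0*10*0*10*)*: on '0' the DFA goes r0 → r2 and accepts (r2 ∈ Accept), but the regex does not match it → eliminate
Only (C) is consistent with the DFA.
(C) 0(0|1)*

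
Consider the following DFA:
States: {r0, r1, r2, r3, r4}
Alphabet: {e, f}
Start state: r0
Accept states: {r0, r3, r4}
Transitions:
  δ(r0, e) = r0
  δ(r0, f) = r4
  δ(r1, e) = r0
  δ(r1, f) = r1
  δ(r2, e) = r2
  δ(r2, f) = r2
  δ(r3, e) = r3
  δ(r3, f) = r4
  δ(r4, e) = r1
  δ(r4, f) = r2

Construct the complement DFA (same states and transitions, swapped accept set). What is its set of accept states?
Complement accept states = All states \ Original accept states
= {r0, r1, r2, r3, r4} \ {r0, r3, r4}
{r1, r2}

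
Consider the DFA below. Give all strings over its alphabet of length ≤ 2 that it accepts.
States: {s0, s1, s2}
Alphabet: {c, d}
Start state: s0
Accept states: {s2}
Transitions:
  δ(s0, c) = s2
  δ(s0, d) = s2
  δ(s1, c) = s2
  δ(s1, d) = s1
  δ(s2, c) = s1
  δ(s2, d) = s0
c, d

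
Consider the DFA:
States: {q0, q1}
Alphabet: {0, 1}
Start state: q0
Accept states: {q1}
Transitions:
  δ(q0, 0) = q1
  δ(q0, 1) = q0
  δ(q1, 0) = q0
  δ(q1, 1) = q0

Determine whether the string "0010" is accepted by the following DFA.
Processing string "0010":
  q0 --0--> q1
  q1 --0--> q0
  q0 --1--> q0
  q0 --0--> q1
Final state: q1
Accept states: {q1}
Yes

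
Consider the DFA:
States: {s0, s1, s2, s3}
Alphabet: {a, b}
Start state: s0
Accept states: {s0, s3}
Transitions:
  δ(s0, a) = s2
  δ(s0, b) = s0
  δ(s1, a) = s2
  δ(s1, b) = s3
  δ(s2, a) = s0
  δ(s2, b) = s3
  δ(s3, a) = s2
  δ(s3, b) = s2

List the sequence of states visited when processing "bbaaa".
read 'b': s0 → s0
  read 'b': s0 → s0
  read 'a': s0 → s2
  read 'a': s2 → s0
  read 'a': s0 → s2
s0 -> s0 -> s0 -> s2 -> s0 -> s2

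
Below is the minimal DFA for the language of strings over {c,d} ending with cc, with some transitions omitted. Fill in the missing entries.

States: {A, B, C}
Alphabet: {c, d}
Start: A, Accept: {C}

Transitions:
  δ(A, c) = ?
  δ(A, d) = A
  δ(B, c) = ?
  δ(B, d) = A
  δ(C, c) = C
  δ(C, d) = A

From the language and accept set, identify what each state tracks — A: last symbol not c; B: one trailing c; C: two trailing c's.
Each missing δ(q, a) is the state matching the new tracked value after reading a.
δ(A, c) = B; δ(B, c) = C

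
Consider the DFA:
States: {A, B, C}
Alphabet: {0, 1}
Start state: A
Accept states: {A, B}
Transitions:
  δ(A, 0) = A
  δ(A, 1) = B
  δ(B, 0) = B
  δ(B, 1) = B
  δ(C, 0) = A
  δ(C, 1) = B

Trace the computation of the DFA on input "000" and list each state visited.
read '0': A → A
  read '0': A → A
  read '0': A → A
A -> A -> A -> A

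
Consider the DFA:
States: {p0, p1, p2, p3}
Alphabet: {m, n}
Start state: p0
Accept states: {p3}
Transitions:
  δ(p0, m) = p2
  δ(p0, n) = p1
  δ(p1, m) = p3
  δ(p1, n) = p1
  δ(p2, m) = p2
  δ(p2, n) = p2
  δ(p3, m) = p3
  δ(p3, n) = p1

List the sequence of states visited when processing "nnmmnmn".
read 'n': p0 → p1
  read 'n': p1 → p1
  read 'm': p1 → p3
  read 'm': p3 → p3
  read 'n': p3 → p1
  read 'm': p1 → p3
  read 'n': p3 → p1
p0 -> p1 -> p1 -> p3 -> p3 -> p1 -> p3 -> p1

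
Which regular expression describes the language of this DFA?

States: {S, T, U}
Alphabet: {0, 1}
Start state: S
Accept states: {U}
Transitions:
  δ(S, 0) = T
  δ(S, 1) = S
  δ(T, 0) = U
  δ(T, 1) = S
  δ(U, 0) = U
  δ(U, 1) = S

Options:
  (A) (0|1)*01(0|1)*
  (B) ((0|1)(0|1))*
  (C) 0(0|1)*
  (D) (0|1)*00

Check each option against the DFA on short strings; one disagreement eliminates an option:
  (A) (0|1)*01(0|1)*: on '00' the DFA goes S → T → U and accepts (U ∈ Accept), but the regex does not match it → eliminate
  (B) ((0|1)(0|1))*: on ε the DFA stays in S and rejects (S ∉ Accept), but the regex matches it → eliminate
  (C) 0(0|1)*: on '0' the DFA goes S → T and rejects (T ∉ Accept), but the regex matches it → eliminate
  (D) (0|1)*00: agrees with the DFA on every string of length ≤ 6
Only (D) is consistent with the DFA.
(D) (0|1)*00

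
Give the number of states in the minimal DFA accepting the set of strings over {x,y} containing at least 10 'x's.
By Myhill–Nerode, count the distinguishable equivalence classes: 11 classes — having seen 0, 1, …, 9, or ≥10 copies of 'x'; any two classes i < j (j ≤ 10) are distinguished by the string x^(10−j), which takes class j to 10 copies (accepted) but leaves class i below 10 (rejected).
11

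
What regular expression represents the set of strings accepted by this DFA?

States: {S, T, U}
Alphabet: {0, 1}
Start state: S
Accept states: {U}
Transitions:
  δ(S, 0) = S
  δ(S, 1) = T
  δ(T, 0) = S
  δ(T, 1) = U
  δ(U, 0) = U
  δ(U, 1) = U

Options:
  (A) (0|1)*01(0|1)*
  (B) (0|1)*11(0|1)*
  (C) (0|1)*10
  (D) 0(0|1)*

Check each option against the DFA on short strings; one disagreement eliminates an option:
  (A) (0|1)*01(0|1)*: on '01' the DFA goes S → S → T and rejects (T ∉ Accept), but the regex matches it → eliminate
  (B) (0|1)*11(0|1)*: agrees with the DFA on every string of length ≤ 6
  (C) (0|1)*10: on '10' the DFA goes S → T → S and rejects (S ∉ Accept), but the regex matches it → eliminate
  (D) 0(0|1)*: on '0' the DFA goes S → S and rejects (S ∉ Accept), but the regex matches it → eliminate
Only (B) is consistent with the DFA.
(B) (0|1)*11(0|1)*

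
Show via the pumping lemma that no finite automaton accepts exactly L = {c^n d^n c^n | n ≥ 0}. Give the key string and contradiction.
Assume L is regular with pumping length p. Idea: pumping the first c-block unbalances it against the other two.
Choose s = c^p d^p c^p ∈ L (|s| = 3p ≥ p). By the pumping lemma, s = xyz with |xy| ≤ p, |y| > 0, so y = c^k with k ≥ 1, inside the first c-block. Then xy²z = c^(p+k) d^p c^p. The first block has length p+k ≠ p, so the three block lengths are no longer equal and xy²z ∉ L.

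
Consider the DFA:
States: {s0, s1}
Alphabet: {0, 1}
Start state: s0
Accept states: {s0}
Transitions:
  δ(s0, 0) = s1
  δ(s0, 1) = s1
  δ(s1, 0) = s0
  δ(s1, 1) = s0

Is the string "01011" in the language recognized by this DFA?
Processing string "01011":
  s0 --0--> s1
  s1 --1--> s0
  s0 --0--> s1
  s1 --1--> s0
  s0 --1--> s1
Final state: s1
Accept states: {s0}
No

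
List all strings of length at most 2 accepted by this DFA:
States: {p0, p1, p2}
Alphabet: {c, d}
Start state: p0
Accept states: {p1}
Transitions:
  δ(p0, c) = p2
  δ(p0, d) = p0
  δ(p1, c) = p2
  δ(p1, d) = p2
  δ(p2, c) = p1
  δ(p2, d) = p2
cc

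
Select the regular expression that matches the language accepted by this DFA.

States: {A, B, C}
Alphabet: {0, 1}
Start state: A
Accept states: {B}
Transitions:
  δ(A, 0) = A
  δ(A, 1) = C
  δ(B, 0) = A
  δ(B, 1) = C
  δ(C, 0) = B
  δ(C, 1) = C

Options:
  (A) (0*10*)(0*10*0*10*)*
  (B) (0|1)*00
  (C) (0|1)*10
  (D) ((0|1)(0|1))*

Check each option against the DFA on short strings; one disagreement eliminates an option:
  (A) (0*10*)(0*10*0*10*)*: on '1' the DFA goes A → C and rejects (C ∉ Accept), but the regex matches it → eliminate
  (B) (0|1)*00: on '00' the DFA goes A → A → A and rejects (A ∉ Accept), but the regex matches it → eliminate
  (C) (0|1)*10: agrees with the DFA on every string of length ≤ 6
  (D) ((0|1)(0|1))*: on ε the DFA stays in A and rejects (A ∉ Accept), but the regex matches it → eliminate
Only (C) is consistent with the DFA.
(C) (0|1)*10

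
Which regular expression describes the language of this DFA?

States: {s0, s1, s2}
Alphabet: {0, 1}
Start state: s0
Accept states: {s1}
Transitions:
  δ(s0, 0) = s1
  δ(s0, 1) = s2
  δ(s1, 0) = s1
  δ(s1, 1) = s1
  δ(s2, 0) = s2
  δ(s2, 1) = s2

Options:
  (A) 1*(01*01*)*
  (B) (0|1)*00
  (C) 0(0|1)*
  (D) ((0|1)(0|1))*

Check each option against the DFA on short strings; one disagreement eliminates an option:
  (A) 1*(01*01*)*: on ε the DFA stays in s0 and rejects (s0 ∉ Accept), but the regex matches it → eliminate
  (B) (0|1)*00: on '0' the DFA goes s0 → s1 and accepts (s1 ∈ Accept), but the regex does not match it → eliminate
  (C) 0(0|1)*: agrees with the DFA on every string of length ≤ 6
  (D) ((0|1)(0|1))*: on ε the DFA stays in s0 and rejects (s0 ∉ Accept), but the regex matches it → eliminate
Only (C) is consistent with the DFA.
(C) 0(0|1)*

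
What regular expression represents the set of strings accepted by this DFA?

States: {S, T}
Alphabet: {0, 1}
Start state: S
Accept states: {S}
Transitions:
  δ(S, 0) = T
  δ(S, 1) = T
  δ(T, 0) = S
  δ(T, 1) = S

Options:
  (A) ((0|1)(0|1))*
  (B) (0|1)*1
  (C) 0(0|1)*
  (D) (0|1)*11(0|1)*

Check each option against the DFA on short strings; one disagreement eliminates an option:
  (A) ((0|1)(0|1))*: agrees with the DFA on every string of length ≤ 6
  (B) (0|1)*1: on ε the DFA stays in S and accepts (S ∈ Accept), but the regex does not match it → eliminate
  (C) 0(0|1)*: on ε the DFA stays in S and accepts (S ∈ Accept), but the regex does not match it → eliminate
  (D) (0|1)*11(0|1)*: on ε the DFA stays in S and accepts (S ∈ Accept), but the regex does not match it → eliminate
Only (A) is consistent with the DFA.
(A) ((0|1)(0|1))*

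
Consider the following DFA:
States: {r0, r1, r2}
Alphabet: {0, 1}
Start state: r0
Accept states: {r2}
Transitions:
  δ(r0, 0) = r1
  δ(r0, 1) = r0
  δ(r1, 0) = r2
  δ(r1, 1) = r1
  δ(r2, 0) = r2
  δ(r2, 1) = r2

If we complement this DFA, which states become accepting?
Complement accept states = All states \ Original accept states
= {r0, r1, r2} \ {r2}
{r0, r1}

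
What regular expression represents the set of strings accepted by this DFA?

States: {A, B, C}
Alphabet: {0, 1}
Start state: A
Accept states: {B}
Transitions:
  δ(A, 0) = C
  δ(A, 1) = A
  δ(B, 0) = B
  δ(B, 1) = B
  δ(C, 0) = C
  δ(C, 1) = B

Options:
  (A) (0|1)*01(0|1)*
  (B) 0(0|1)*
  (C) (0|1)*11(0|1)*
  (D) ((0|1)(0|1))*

Check each option against the DFA on short strings; one disagreement eliminates an option:
  (A) (0|1)*01(0|1)*: agrees with the DFA on every string of length ≤ 6
  (B) 0(0|1)*: on '0' the DFA goes A → C and rejects (C ∉ Accept), but the regex matches it → eliminate
  (C) (0|1)*11(0|1)*: on '01' the DFA goes A → C → B and accepts (B ∈ Accept), but the regex does not match it → eliminate
  (D) ((0|1)(0|1))*: on ε the DFA stays in A and rejects (A ∉ Accept), but the regex matches it → eliminate
Only (A) is consistent with the DFA.
(A) (0|1)*01(0|1)*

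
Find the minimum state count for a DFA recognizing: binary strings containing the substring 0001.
By Myhill–Nerode, count the distinguishable equivalence classes: 5 classes — one per longest suffix of the input that is a prefix of '0001' (lengths 0 through 3), plus an absorbing 'already seen 0001' class.
5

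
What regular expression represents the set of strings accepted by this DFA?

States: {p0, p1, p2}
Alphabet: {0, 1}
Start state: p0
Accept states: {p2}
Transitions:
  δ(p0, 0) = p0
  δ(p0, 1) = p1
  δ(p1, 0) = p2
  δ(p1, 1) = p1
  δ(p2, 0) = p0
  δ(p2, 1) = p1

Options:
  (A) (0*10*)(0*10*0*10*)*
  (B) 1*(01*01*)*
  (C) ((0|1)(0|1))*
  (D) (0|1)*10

Check each option against the DFA on short strings; one disagreement eliminates an option:
  (A) (0*10*)(0*10*0*10*)*: on '1' the DFA goes p0 → p1 and rejects (p1 ∉ Accept), but the regex matches it → eliminate
  (B) 1*(01*01*)*: on ε the DFA stays in p0 and rejects (p0 ∉ Accept), but the regex matches it → eliminate
  (C) ((0|1)(0|1))*: on ε the DFA stays in p0 and rejects (p0 ∉ Accept), but the regex matches it → eliminate
  (D) (0|1)*10: agrees with the DFA on every string of length ≤ 6
Only (D) is consistent with the DFA.
(D) (0|1)*10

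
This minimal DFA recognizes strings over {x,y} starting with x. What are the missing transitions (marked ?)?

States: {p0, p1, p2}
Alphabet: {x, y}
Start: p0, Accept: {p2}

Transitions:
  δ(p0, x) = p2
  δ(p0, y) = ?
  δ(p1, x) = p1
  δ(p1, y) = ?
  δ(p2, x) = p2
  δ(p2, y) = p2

From the language and accept set, identify what each state tracks — p0: no input read; p1: started with y (dead); p2: started with x.
Each missing δ(q, a) is the state matching the new tracked value after reading a.
δ(p0, y) = p1; δ(p1, y) = p1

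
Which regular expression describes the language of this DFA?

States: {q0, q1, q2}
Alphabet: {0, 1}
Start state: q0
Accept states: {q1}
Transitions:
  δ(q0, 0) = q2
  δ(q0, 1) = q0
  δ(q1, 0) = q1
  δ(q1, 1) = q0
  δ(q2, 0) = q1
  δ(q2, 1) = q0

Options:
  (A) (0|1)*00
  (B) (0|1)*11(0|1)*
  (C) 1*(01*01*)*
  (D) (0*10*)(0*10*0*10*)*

Check each option against the DFA on short strings; one disagreement eliminates an option:
  (A) (0|1)*00: agrees with the DFA on every string of length ≤ 6
  (B) (0|1)*11(0|1)*: on '00' the DFA goes q0 → q2 → q1 and accepts (q1 ∈ Accept), but the regex does not match it → eliminate
  (C) 1*(01*01*)*: on ε the DFA stays in q0 and rejects (q0 ∉ Accept), but the regex matches it → eliminate
  (D) (0*10*)(0*10*0*10*)*: on '1' the DFA goes q0 → q0 and rejects (q0 ∉ Accept), but the regex matches it → eliminate
Only (A) is consistent with the DFA.
(A) (0|1)*00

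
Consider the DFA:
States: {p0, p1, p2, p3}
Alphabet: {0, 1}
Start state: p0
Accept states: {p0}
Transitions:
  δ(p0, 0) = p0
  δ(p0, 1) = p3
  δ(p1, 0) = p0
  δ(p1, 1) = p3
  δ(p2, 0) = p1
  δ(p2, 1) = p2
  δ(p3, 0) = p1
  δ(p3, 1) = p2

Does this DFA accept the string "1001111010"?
Processing string "1001111010":
  p0 --1--> p3
  p3 --0--> p1
  p1 --0--> p0
  p0 --1--> p3
  p3 --1--> p2
  p2 --1--> p2
  p2 --1--> p2
  p2 --0--> p1
  p1 --1--> p3
  p3 --0--> p1
Final state: p1
Accept states: {p0}
No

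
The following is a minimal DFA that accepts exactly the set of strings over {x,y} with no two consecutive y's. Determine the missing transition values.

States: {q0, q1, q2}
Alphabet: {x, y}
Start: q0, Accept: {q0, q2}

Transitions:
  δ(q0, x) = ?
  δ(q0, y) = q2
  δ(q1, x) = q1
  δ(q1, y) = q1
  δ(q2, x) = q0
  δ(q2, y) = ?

From the language and accept set, identify what each state tracks — q0: last symbol not y (ok); q1: saw yy (dead); q2: last symbol y (ok).
Each missing δ(q, a) is the state matching the new tracked value after reading a.
δ(q0, x) = q0; δ(q2, y) = q1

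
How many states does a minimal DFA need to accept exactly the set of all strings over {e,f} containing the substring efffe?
By Myhill–Nerode, count the distinguishable equivalence classes: 6 classes — one per longest suffix of the input that is a prefix of 'efffe' (lengths 0 through 4), plus an absorbing 'already seen efffe' class.
6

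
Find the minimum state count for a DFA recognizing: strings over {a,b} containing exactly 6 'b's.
By Myhill–Nerode, count the distinguishable equivalence classes: 8 classes — having seen 0, 1, …, 6, or >6 copies of 'b'; the count-6 class is the only accepting one and >6 is dead.
8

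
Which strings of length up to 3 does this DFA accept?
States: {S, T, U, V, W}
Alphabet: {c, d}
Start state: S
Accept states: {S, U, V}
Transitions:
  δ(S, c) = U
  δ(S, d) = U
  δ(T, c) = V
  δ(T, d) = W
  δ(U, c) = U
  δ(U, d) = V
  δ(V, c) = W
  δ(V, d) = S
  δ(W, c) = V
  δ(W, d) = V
ε, c, d, cc, cd, dc, dd, ccc, ccd, cdd, dcc, dcd, ddd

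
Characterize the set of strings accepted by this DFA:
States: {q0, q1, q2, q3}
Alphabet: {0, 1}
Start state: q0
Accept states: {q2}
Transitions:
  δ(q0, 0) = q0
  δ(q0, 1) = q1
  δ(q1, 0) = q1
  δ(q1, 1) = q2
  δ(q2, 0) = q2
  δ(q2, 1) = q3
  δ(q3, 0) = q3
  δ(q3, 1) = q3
Testing a few strings:
  '1' → reject
  '0' → reject
  '0010' → reject
  '001' → reject
State roles: q0=zero 1's; q1=one 1; q2=two 1's; q3=≥ three 1's (dead)
All binary strings containing exactly two 1's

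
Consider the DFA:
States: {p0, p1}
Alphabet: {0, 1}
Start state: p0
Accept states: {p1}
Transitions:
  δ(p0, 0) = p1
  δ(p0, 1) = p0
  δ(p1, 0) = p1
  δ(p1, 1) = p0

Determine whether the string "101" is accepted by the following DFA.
Processing string "101":
  p0 --1--> p0
  p0 --0--> p1
  p1 --1--> p0
Final state: p0
Accept states: {p1}
No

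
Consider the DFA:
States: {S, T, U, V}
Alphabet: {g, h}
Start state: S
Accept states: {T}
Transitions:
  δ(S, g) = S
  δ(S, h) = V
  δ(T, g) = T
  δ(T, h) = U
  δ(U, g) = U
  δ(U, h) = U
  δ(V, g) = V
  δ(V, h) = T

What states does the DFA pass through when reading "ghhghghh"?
read 'g': S → S
  read 'h': S → V
  read 'h': V → T
  read 'g': T → T
  read 'h': T → U
  read 'g': U → U
  read 'h': U → U
  read 'h': U → U
S -> S -> V -> T -> T -> U -> U -> U -> U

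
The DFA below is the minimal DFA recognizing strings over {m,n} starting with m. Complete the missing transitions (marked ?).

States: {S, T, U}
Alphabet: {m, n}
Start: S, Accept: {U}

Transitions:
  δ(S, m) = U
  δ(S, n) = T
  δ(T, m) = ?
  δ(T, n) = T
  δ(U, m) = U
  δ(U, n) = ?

From the language and accept set, identify what each state tracks — S: no input read; T: started with n (dead); U: started with m.
Each missing δ(q, a) is the state matching the new tracked value after reading a.
δ(T, m) = T; δ(U, n) = U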